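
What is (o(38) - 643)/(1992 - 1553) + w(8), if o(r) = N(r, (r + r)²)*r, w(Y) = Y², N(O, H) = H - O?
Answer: 245497/439 ≈ 559.22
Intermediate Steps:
o(r) = r*(-r + 4*r²) (o(r) = ((r + r)² - r)*r = ((2*r)² - r)*r = (4*r² - r)*r = (-r + 4*r²)*r = r*(-r + 4*r²))
(o(38) - 643)/(1992 - 1553) + w(8) = (38²*(-1 + 4*38) - 643)/(1992 - 1553) + 8² = (1444*(-1 + 152) - 643)/439 + 64 = (1444*151 - 643)*(1/439) + 64 = (218044 - 643)*(1/439) + 64 = 217401*(1/439) + 64 = 217401/439 + 64 = 245497/439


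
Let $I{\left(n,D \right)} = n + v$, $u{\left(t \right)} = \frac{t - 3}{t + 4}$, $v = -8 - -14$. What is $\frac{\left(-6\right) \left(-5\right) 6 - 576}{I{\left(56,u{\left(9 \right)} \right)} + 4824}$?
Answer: $- \frac{198}{2443} \approx -0.081048$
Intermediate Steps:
$v = 6$ ($v = -8 + 14 = 6$)
$u{\left(t \right)} = \frac{-3 + t}{4 + t}$
$I{\left(n,D \right)} = 6 + n$ ($I{\left(n,D \right)} = n + 6 = 6 + n$)
$\frac{\left(-6\right) \left(-5\right) 6 - 576}{I{\left(56,u{\left(9 \right)} \right)} + 4824} = \frac{\left(-6\right) \left(-5\right) 6 - 576}{\left(6 + 56\right) + 4824} = \frac{30 \cdot 6 - 576}{62 + 4824} = \frac{180 - 576}{4886} = \left(-396\right) \frac{1}{4886} = - \frac{198}{2443}$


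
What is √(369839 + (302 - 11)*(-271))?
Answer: √290978 ≈ 539.42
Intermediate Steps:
√(369839 + (302 - 11)*(-271)) = √(369839 + 291*(-271)) = √(369839 - 78861) = √290978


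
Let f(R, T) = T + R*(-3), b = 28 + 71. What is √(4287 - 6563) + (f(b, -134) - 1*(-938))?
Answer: 507 + 2*I*√569 ≈ 507.0 + 47.707*I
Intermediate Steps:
b = 99
f(R, T) = T - 3*R
√(4287 - 6563) + (f(b, -134) - 1*(-938)) = √(4287 - 6563) + ((-134 - 3*99) - 1*(-938)) = √(-2276) + ((-134 - 297) + 938) = 2*I*√569 + (-431 + 938) = 2*I*√569 + 507 = 507 + 2*I*√569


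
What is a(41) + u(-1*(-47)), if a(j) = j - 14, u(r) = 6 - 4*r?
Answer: -155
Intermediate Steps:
a(j) = -14 + j
a(41) + u(-1*(-47)) = (-14 + 41) + (6 - (-4)*(-47)) = 27 + (6 - 4*47) = 27 + (6 - 188) = 27 - 182 = -155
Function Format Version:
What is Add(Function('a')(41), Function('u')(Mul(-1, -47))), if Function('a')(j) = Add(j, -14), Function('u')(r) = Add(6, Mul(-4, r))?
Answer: -155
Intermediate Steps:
Function('a')(j) = Add(-14, j)
Add(Function('a')(41), Function('u')(Mul(-1, -47))) = Add(Add(-14, 41), Add(6, Mul(-4, Mul(-1, -47)))) = Add(27, Add(6, Mul(-4, 47))) = Add(27, Add(6, -188)) = Add(27, -182) = -155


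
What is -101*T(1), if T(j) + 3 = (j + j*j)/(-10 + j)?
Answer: 2929/9 ≈ 325.44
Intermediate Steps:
T(j) = -3 + (j + j²)/(-10 + j) (T(j) = -3 + (j + j*j)/(-10 + j) = -3 + (j + j²)/(-10 + j))
-101*T(1) = -101*(30 + 1² - 2*1)/(-10 + 1) = -101*(30 + 1 - 2)/(-9) = -(-101)*29/9 = -101*(-29/9) = 2929/9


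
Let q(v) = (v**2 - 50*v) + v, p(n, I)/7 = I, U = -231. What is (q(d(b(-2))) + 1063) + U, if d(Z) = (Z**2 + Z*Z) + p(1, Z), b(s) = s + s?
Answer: 652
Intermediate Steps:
b(s) = 2*s
p(n, I) = 7*I
d(Z) = 2*Z**2 + 7*Z (d(Z) = (Z**2 + Z*Z) + 7*Z = (Z**2 + Z**2) + 7*Z = 2*Z**2 + 7*Z)
q(v) = v**2 - 49*v
(q(d(b(-2))) + 1063) + U = (((2*(-2))*(7 + 2*(2*(-2))))*(-49 + (2*(-2))*(7 + 2*(2*(-2)))) + 1063) - 231 = ((-4*(7 + 2*(-4)))*(-49 - 4*(7 + 2*(-4))) + 1063) - 231 = ((-4*(7 - 8))*(-49 - 4*(7 - 8)) + 1063) - 231 = ((-4*(-1))*(-49 - 4*(-1)) + 1063) - 231 = (4*(-49 + 4) + 1063) - 231 = (4*(-45) + 1063) - 231 = (-180 + 1063) - 231 = 883 - 231 = 652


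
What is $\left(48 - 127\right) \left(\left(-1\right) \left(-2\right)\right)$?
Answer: $-158$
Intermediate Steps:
$\left(48 - 127\right) \left(\left(-1\right) \left(-2\right)\right) = \left(-79\right) 2 = -158$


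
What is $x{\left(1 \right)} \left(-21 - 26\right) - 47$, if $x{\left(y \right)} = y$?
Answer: $-94$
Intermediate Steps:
$x{\left(1 \right)} \left(-21 - 26\right) - 47 = 1 \left(-21 - 26\right) - 47 = 1 \left(-47\right) - 47 = -47 - 47 = -94$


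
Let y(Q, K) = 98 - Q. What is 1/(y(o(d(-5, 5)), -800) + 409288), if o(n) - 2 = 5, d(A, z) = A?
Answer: 1/409379 ≈ 2.4427e-6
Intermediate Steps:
o(n) = 7 (o(n) = 2 + 5 = 7)
1/(y(o(d(-5, 5)), -800) + 409288) = 1/((98 - 1*7) + 409288) = 1/((98 - 7) + 409288) = 1/(91 + 409288) = 1/409379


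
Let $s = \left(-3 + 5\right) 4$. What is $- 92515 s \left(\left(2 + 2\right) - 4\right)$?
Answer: $0$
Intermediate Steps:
$s = 8$ ($s = 2 \cdot 4 = 8$)
$- 92515 s \left(\left(2 + 2\right) - 4\right) = - 92515 \cdot 8 \left(\left(2 + 2\right) - 4\right) = - 92515 \cdot 8 \left(4 - 4\right) = - 92515 \cdot 8 \cdot 0 = \left(-92515\right) 0 = 0$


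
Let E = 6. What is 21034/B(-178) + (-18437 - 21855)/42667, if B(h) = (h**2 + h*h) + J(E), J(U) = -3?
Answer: -1655644902/2703594455 ≈ -0.61239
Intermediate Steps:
B(h) = -3 + 2*h**2 (B(h) = (h**2 + h*h) - 3 = (h**2 + h**2) - 3 = 2*h**2 - 3 = -3 + 2*h**2)
21034/B(-178) + (-18437 - 21855)/42667 = 21034/(-3 + 2*(-178)**2) + (-18437 - 21855)/42667 = 21034/(-3 + 2*31684) - 40292*1/42667 = 21034/(-3 + 63368) - 40292/42667 = 21034/63365 - 40292/42667 = -1655644902/2703594455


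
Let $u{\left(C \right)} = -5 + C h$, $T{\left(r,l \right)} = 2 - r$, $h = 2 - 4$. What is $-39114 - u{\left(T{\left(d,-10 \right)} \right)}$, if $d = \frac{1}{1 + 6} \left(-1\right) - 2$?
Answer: $- \frac{273705}{7} \approx -39101.0$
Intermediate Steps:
$h = -2$
$d = - \frac{15}{7}$ ($d = \frac{1}{7} \left(-1\right) - 2 = - \frac{1}{7} - 2 = - \frac{15}{7} \approx -2.1429$)
$u{\left(C \right)} = -5 - 2 C$ ($u{\left(C \right)} = -5 + C \left(-2\right) = -5 - 2 C$)
$-39114 - u{\left(T{\left(d,-10 \right)} \right)} = -39114 - \left(-5 - 2 \left(2 - - \frac{15}{7}\right)\right) = -39114 - \left(-5 - 2 \left(2 + \frac{15}{7}\right)\right) = -39114 - \left(-5 - \frac{58}{7}\right) = -39114 - - \frac{93}{7} = -39114 + \frac{93}{7} = - \frac{273705}{7}$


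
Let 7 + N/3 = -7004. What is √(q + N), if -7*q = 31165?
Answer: 2*I*√312193/7 ≈ 159.64*I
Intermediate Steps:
N = -21033 (N = -21 + 3*(-7004) = -21 - 21012 = -21033)
q = -31165/7 (q = -⅐*31165 = -31165/7 ≈ -4452.1)
√(q + N) = √(-31165/7 - 21033) = √(-178396/7) = 2*I*√312193/7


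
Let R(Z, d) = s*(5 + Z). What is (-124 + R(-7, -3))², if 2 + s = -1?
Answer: 13924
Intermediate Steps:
s = -3 (s = -2 - 1 = -3)
R(Z, d) = -15 - 3*Z (R(Z, d) = -3*(5 + Z) = -15 - 3*Z)
(-124 + R(-7, -3))² = (-124 + (-15 - 3*(-7)))² = (-124 + (-15 + 21))² = (-124 + 6)² = (-118)² = 13924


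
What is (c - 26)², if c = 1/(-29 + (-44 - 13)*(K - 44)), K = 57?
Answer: 400840441/592900 ≈ 676.07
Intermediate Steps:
c = -1/770 (c = 1/(-29 + (-44 - 13)*(57 - 44)) = 1/(-29 - 57*13) = 1/(-29 - 741) = 1/(-770) = -1/770 ≈ -0.0012987)
(c - 26)² = (-1/770 - 26)² = (-20021/770)² = 400840441/592900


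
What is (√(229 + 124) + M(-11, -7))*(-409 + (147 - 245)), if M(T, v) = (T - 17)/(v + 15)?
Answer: 3549/2 - 507*√353 ≈ -7751.2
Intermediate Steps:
M(T, v) = (-17 + T)/(15 + v)
(√(229 + 124) + M(-11, -7))*(-409 + (147 - 245)) = (√(229 + 124) + (-17 - 11)/(15 - 7))*(-409 + (147 - 245)) = (√353 - 28/8)*(-409 - 98) = (√353 + (⅛)*(-28))*(-507) = (√353 - 7/2)*(-507) = (-7/2 + √353)*(-507) = 3549/2 - 507*√353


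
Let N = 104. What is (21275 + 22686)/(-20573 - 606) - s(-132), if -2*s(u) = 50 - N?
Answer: -615794/21179 ≈ -29.076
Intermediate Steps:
s(u) = 27 (s(u) = -(50 - 1*104)/2 = -(50 - 104)/2 = -1/2*(-54) = 27)
(21275 + 22686)/(-20573 - 606) - s(-132) = (21275 + 22686)/(-20573 - 606) - 1*27 = 43961/(-21179) - 27 = 43961*(-1/21179) - 27 = -43961/21179 - 27 = -615794/21179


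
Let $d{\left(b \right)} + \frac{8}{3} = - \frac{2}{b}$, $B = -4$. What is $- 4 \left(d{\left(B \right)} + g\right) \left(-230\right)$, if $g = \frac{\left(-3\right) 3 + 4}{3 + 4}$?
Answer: $- \frac{55660}{21} \approx -2650.5$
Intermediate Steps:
$d{\left(b \right)} = - \frac{8}{3} - \frac{2}{b}$
$g = - \frac{5}{7}$ ($g = \frac{-9 + 4}{7} = \left(-5\right) \frac{1}{7} = - \frac{5}{7} \approx -0.71429$)
$- 4 \left(d{\left(B \right)} + g\right) \left(-230\right) = - 4 \left(\left(- \frac{8}{3} - \frac{2}{-4}\right) - \frac{5}{7}\right) \left(-230\right) = - 4 \left(\left(- \frac{8}{3} - - \frac{1}{2}\right) - \frac{5}{7}\right) \left(-230\right) = - 4 \left(\left(- \frac{8}{3} + \frac{1}{2}\right) - \frac{5}{7}\right) \left(-230\right) = - 4 \left(- \frac{13}{6} - \frac{5}{7}\right) \left(-230\right) = \left(-4\right) \left(- \frac{121}{42}\right) \left(-230\right) = \frac{242}{21} \left(-230\right) = - \frac{55660}{21}$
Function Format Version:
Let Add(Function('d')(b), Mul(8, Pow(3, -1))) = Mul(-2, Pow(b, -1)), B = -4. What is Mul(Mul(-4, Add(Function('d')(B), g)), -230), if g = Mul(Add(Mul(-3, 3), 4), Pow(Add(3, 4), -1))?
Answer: Rational(-55660, 21) ≈ -2650.5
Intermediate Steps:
Function('d')(b) = Add(Rational(-8, 3), Mul(-2, Pow(b, -1)))
g = Rational(-5, 7) (g = Mul(Add(-9, 4), Pow(7, -1)) = Mul(-5, Rational(1, 7)) = Rational(-5, 7) ≈ -0.71429)
Mul(Mul(-4, Add(Function('d')(B), g)), -230) = Mul(Mul(-4, Add(Add(Rational(-8, 3), Mul(-2, Pow(-4, -1))), Rational(-5, 7))), -230) = Mul(Mul(-4, Add(Add(Rational(-8, 3), Mul(-2, Rational(-1, 4))), Rational(-5, 7))), -230) = Mul(Mul(-4, Add(Add(Rational(-8, 3), Rational(1, 2)), Rational(-5, 7))), -230) = Mul(Mul(-4, Add(Rational(-13, 6), Rational(-5, 7))), -230) = Mul(Mul(-4, Rational(-121, 42)), -230) = Mul(Rational(242, 21), -230) = Rational(-55660, 21)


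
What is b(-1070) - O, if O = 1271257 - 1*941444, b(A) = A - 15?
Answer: -330898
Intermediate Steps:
b(A) = -15 + A
O = 329813 (O = 1271257 - 941444 = 329813)
b(-1070) - O = (-15 - 1070) - 1*329813 = -1085 - 329813 = -330898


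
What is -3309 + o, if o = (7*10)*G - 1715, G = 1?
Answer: -4954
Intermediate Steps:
o = -1645 (o = (7*10)*1 - 1715 = 70*1 - 1715 = 70 - 1715 = -1645)
-3309 + o = -3309 - 1645 = -4954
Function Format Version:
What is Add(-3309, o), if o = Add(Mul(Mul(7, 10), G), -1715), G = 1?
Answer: -4954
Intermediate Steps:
o = -1645 (o = Add(Mul(Mul(7, 10), 1), -1715) = Add(Mul(70, 1), -1715) = Add(70, -1715) = -1645)
Add(-3309, o) = Add(-3309, -1645) = -4954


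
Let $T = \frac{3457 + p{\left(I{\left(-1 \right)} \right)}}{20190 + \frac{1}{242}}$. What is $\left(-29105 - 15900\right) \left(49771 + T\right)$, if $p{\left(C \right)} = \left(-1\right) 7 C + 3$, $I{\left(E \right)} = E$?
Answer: $- \frac{10944360876421825}{4885981} \approx -2.24 \cdot 10^{9}$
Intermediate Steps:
$p{\left(C \right)} = 3 - 7 C$ ($p{\left(C \right)} = - 7 C + 3 = 3 - 7 C$)
$T = \frac{839014}{4885981}$ ($T = \frac{3457 + \left(3 - -7\right)}{20190 + \frac{1}{242}} = \frac{3457 + \left(3 + 7\right)}{20190 + \frac{1}{242}} = \frac{3457 + 10}{\frac{4885981}{242}} = 3467 \cdot \frac{242}{4885981} = \frac{839014}{4885981} \approx 0.17172$)
$\left(-29105 - 15900\right) \left(49771 + T\right) = \left(-29105 - 15900\right) \left(49771 + \frac{839014}{4885981}\right) = \left(-45005\right) \frac{243180999365}{4885981} = - \frac{10944360876421825}{4885981}$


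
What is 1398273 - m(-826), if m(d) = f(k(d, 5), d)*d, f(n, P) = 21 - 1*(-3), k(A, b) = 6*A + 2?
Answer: 1418097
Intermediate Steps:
k(A, b) = 2 + 6*A
f(n, P) = 24 (f(n, P) = 21 + 3 = 24)
m(d) = 24*d
1398273 - m(-826) = 1398273 - 24*(-826) = 1398273 - 1*(-19824) = 1398273 + 19824 = 1418097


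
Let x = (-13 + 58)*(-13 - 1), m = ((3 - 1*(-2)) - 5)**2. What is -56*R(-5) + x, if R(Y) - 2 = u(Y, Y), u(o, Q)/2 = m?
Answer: -742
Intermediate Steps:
m = 0 (m = ((3 + 2) - 5)**2 = (5 - 5)**2 = 0**2 = 0)
u(o, Q) = 0 (u(o, Q) = 2*0 = 0)
R(Y) = 2 (R(Y) = 2 + 0 = 2)
x = -630 (x = 45*(-14) = -630)
-56*R(-5) + x = -56*2 - 630 = -112 - 630 = -742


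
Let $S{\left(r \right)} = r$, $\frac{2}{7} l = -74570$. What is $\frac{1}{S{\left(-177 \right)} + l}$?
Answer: $- \frac{1}{261172} \approx -3.8289 \cdot 10^{-6}$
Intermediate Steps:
$l = -260995$ ($l = \frac{7}{2} \left(-74570\right) = -260995$)
$\frac{1}{S{\left(-177 \right)} + l} = \frac{1}{-177 - 260995} = \frac{1}{-261172} = - \frac{1}{261172}$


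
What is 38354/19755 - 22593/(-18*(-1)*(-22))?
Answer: 51279211/869220 ≈ 58.995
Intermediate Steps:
38354/19755 - 22593/(-18*(-1)*(-22)) = 38354*(1/19755) - 22593/(18*(-22)) = 38354/19755 - 22593/(-396) = 38354/19755 - 22593*(-1/396) = 38354/19755 + 7531/132 = 51279211/869220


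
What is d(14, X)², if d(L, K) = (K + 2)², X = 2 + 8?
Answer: 20736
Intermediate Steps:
X = 10
d(L, K) = (2 + K)²
d(14, X)² = ((2 + 10)²)² = (12²)² = 144² = 20736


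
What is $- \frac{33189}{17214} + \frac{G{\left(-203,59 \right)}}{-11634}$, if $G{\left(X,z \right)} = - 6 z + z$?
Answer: $- \frac{31753558}{16688973} \approx -1.9027$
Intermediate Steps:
$G{\left(X,z \right)} = - 5 z$
$- \frac{33189}{17214} + \frac{G{\left(-203,59 \right)}}{-11634} = - \frac{33189}{17214} + \frac{\left(-5\right) 59}{-11634} = \left(-33189\right) \frac{1}{17214} - - \frac{295}{11634} = - \frac{11063}{5738} + \frac{295}{11634} = - \frac{31753558}{16688973}$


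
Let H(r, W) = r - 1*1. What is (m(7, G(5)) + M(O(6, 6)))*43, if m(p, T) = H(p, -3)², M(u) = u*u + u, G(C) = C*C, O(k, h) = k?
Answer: 3354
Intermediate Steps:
G(C) = C²
H(r, W) = -1 + r (H(r, W) = r - 1 = -1 + r)
M(u) = u + u² (M(u) = u² + u = u + u²)
m(p, T) = (-1 + p)²
(m(7, G(5)) + M(O(6, 6)))*43 = ((-1 + 7)² + 6*(1 + 6))*43 = (6² + 6*7)*43 = (36 + 42)*43 = 78*43 = 3354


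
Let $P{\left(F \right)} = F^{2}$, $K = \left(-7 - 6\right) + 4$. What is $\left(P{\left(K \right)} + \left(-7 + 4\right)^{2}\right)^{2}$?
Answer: $8100$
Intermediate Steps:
$K = -9$ ($K = -13 + 4 = -9$)
$\left(P{\left(K \right)} + \left(-7 + 4\right)^{2}\right)^{2} = \left(\left(-9\right)^{2} + \left(-7 + 4\right)^{2}\right)^{2} = \left(81 + \left(-3\right)^{2}\right)^{2} = \left(81 + 9\right)^{2} = 90^{2} = 8100$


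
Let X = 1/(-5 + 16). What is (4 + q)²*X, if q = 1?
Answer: 25/11 ≈ 2.2727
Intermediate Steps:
X = 1/11 ≈ 0.090909
(4 + q)²*X = (4 + 1)²*(1/11) = 5²*(1/11) = 25*(1/11) = 25/11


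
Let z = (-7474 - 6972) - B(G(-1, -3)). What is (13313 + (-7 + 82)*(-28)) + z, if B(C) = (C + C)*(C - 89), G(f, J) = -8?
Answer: -4785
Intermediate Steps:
B(C) = 2*C*(-89 + C) (B(C) = (2*C)*(-89 + C) = 2*C*(-89 + C))
z = -15998 (z = (-7474 - 6972) - 2*(-8)*(-89 - 8) = -14446 - 2*(-8)*(-97) = -14446 - 1*1552 = -14446 - 1552 = -15998)
(13313 + (-7 + 82)*(-28)) + z = (13313 + (-7 + 82)*(-28)) - 15998 = (13313 + 75*(-28)) - 15998 = (13313 - 2100) - 15998 = 11213 - 15998 = -4785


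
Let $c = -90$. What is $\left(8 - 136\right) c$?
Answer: $11520$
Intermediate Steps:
$\left(8 - 136\right) c = \left(8 - 136\right) \left(-90\right) = \left(-128\right) \left(-90\right) = 11520$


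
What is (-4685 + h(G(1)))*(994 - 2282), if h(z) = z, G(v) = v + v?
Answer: 6031704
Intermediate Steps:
G(v) = 2*v
(-4685 + h(G(1)))*(994 - 2282) = (-4685 + 2*1)*(994 - 2282) = (-4685 + 2)*(-1288) = -4683*(-1288) = 6031704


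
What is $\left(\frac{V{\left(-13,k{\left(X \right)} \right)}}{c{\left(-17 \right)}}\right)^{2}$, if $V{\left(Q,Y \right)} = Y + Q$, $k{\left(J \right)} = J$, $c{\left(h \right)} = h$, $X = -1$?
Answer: $\frac{196}{289} \approx 0.6782$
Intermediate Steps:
$V{\left(Q,Y \right)} = Q + Y$
$\left(\frac{V{\left(-13,k{\left(X \right)} \right)}}{c{\left(-17 \right)}}\right)^{2} = \left(\frac{-13 - 1}{-17}\right)^{2} = \left(\left(-14\right) \left(- \frac{1}{17}\right)\right)^{2} = \left(\frac{14}{17}\right)^{2} = \frac{196}{289}$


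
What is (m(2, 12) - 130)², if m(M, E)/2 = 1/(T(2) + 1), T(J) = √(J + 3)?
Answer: 34063/2 - 261*√5/2 ≈ 16740.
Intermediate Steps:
T(J) = √(3 + J)
m(M, E) = 2/(1 + √5) (m(M, E) = 2/(√(3 + 2) + 1) = 2/(√5 + 1) = 2/(1 + √5))
(m(2, 12) - 130)² = ((-½ + √5/2) - 130)² = (-261/2 + √5/2)²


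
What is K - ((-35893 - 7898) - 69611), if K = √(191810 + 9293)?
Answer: 113402 + √201103 ≈ 1.1385e+5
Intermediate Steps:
K = √201103 ≈ 448.45
K - ((-35893 - 7898) - 69611) = √201103 - ((-35893 - 7898) - 69611) = √201103 - (-43791 - 69611) = √201103 - 1*(-113402) = √201103 + 113402 = 113402 + √201103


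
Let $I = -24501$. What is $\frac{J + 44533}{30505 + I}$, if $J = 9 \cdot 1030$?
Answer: $\frac{53803}{6004} \approx 8.9612$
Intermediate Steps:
$J = 9270$
$\frac{J + 44533}{30505 + I} = \frac{9270 + 44533}{30505 - 24501} = \frac{53803}{6004}$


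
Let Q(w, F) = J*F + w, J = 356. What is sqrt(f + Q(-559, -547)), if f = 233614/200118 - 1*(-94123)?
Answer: I*sqrt(1012862446974195)/100059 ≈ 318.07*I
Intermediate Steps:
f = 9417970064/100059 (f = 233614*(1/200118) + 94123 = 116807/100059 + 94123 = 9417970064/100059 ≈ 94124.)
Q(w, F) = w + 356*F (Q(w, F) = 356*F + w = w + 356*F)
sqrt(f + Q(-559, -547)) = sqrt(9417970064/100059 + (-559 + 356*(-547))) = sqrt(9417970064/100059 + (-559 - 194732)) = sqrt(9417970064/100059 - 195291) = sqrt(-10122652105/100059) = I*sqrt(1012862446974195)/100059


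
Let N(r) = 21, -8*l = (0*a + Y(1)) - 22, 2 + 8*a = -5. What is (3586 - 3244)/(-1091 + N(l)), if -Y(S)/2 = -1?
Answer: -171/535 ≈ -0.31963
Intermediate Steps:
a = -7/8 (a = -¼ + (⅛)*(-5) = -¼ - 5/8 = -7/8 ≈ -0.87500)
Y(S) = 2 (Y(S) = -2*(-1) = 2)
l = 5/2 (l = -((0*(-7/8) + 2) - 22)/8 = -((0 + 2) - 22)/8 = -(2 - 22)/8 = -⅛*(-20) = 5/2 ≈ 2.5000)
(3586 - 3244)/(-1091 + N(l)) = (3586 - 3244)/(-1091 + 21) = 342/(-1070) = 342*(-1/1070) = -171/535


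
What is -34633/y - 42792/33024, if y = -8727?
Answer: 32094767/12008352 ≈ 2.6727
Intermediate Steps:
-34633/y - 42792/33024 = -34633/(-8727) - 42792/33024 = -34633*(-1/8727) - 42792*1/33024 = 34633/8727 - 1783/1376 = 32094767/12008352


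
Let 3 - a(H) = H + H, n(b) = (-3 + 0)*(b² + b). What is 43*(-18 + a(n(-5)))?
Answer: 4515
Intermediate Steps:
n(b) = -3*b - 3*b² (n(b) = -3*(b + b²) = -3*b - 3*b²)
a(H) = 3 - 2*H (a(H) = 3 - (H + H) = 3 - 2*H)
43*(-18 + a(n(-5))) = 43*(-18 + (3 - (-6)*(-5)*(1 - 5))) = 43*(-18 + (3 - (-6)*(-5)*(-4))) = 43*(-18 + (3 - 2*(-60))) = 43*(-18 + (3 + 120)) = 43*(-18 + 123) = 43*105 = 4515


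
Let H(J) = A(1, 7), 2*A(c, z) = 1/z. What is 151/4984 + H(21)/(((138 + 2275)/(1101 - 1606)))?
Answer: 26369/1718056 ≈ 0.015348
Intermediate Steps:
A(c, z) = 1/(2*z)
H(J) = 1/14 (H(J) = (½)/7 = (½)*(⅐) = 1/14)
151/4984 + H(21)/(((138 + 2275)/(1101 - 1606))) = 151/4984 + 1/(14*(((138 + 2275)/(1101 - 1606)))) = 151*(1/4984) + 1/(14*((2413/(-505)))) = 151/4984 + 1/(14*((2413*(-1/505)))) = 151/4984 + 1/(14*(-2413/505)) = 151/4984 + (1/14)*(-505/2413) = 151/4984 - 505/33782 = 26369/1718056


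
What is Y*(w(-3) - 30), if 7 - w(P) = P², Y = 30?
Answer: -960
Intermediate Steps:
w(P) = 7 - P²
Y*(w(-3) - 30) = 30*((7 - 1*(-3)²) - 30) = 30*((7 - 1*9) - 30) = 30*((7 - 9) - 30) = 30*(-2 - 30) = 30*(-32) = -960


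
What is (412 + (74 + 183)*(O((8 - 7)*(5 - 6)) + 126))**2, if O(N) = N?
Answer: 1058656369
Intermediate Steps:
(412 + (74 + 183)*(O((8 - 7)*(5 - 6)) + 126))**2 = (412 + (74 + 183)*((8 - 7)*(5 - 6) + 126))**2 = (412 + 257*(1*(-1) + 126))**2 = (412 + 257*(-1 + 126))**2 = (412 + 257*125)**2 = (412 + 32125)**2 = 32537**2 = 1058656369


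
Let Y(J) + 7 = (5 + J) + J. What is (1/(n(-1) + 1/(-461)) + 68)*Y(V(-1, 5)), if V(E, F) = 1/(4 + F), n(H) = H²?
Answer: -126964/1035 ≈ -122.67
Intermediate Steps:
Y(J) = -2 + 2*J (Y(J) = -7 + ((5 + J) + J) = -7 + (5 + 2*J) = -2 + 2*J)
(1/(n(-1) + 1/(-461)) + 68)*Y(V(-1, 5)) = (1/((-1)² + 1/(-461)) + 68)*(-2 + 2/(4 + 5)) = (1/(1 - 1/461) + 68)*(-2 + 2/9) = (1/(460/461) + 68)*(-2 + 2*(⅑)) = (461/460 + 68)*(-2 + 2/9) = (31741/460)*(-16/9) = -126964/1035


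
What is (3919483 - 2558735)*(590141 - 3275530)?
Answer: -3654137710972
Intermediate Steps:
(3919483 - 2558735)*(590141 - 3275530) = 1360748*(-2685389) = -3654137710972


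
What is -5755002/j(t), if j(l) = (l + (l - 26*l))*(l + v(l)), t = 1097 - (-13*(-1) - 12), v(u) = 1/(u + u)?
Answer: 87197/436806 ≈ 0.19962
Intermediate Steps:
v(u) = 1/(2*u)
t = 1096 (t = 1097 - (13 - 12) = 1097 - 1*1 = 1097 - 1 = 1096)
j(l) = -24*l*(l + 1/(2*l)) (j(l) = (l + (l - 26*l))*(l + 1/(2*l)) = (l - 25*l)*(l + 1/(2*l)) = (-24*l)*(l + 1/(2*l)) = -24*l*(l + 1/(2*l)))
-5755002/j(t) = -5755002/(-12 - 24*1096²) = -5755002/(-12 - 24*1201216) = -5755002/(-12 - 28829184) = -5755002/(-28829196) = -5755002*(-1/28829196) = 87197/436806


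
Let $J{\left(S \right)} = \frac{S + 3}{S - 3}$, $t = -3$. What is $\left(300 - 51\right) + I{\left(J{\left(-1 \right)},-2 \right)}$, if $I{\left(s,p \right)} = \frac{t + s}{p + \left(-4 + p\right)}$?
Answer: $\frac{3991}{16} \approx 249.44$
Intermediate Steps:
$J{\left(S \right)} = \frac{3 + S}{-3 + S}$
$I{\left(s,p \right)} = \frac{-3 + s}{-4 + 2 p}$ ($I{\left(s,p \right)} = \frac{-3 + s}{p + \left(-4 + p\right)} = \frac{-3 + s}{-4 + 2 p}$)
$\left(300 - 51\right) + I{\left(J{\left(-1 \right)},-2 \right)} = \left(300 - 51\right) + \frac{-3 + \frac{3 - 1}{-3 - 1}}{2 \left(-2 - 2\right)} = \left(300 - 51\right) + \frac{-3 + \frac{1}{-4} \cdot 2}{2 \left(-4\right)} = \left(300 - 51\right) + \frac{1}{2} \left(- \frac{1}{4}\right) \left(-3 - \frac{1}{2}\right) = 249 + \frac{1}{2} \left(- \frac{1}{4}\right) \left(-3 - \frac{1}{2}\right) = 249 + \frac{1}{2} \left(- \frac{1}{4}\right) \left(- \frac{7}{2}\right) = 249 + \frac{7}{16} = \frac{3991}{16}$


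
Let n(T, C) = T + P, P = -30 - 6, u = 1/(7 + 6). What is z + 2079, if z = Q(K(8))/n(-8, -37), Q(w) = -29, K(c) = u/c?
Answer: 91505/44 ≈ 2079.7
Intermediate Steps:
u = 1/13 ≈ 0.076923
K(c) = 1/(13*c)
P = -36
n(T, C) = -36 + T (n(T, C) = T - 36 = -36 + T)
z = 29/44 (z = -29/(-36 - 8) = -29/(-44) = -29*(-1/44) = 29/44 ≈ 0.65909)
z + 2079 = 29/44 + 2079 = 91505/44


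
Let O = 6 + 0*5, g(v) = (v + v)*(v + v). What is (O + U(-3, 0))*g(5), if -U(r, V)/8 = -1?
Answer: 1400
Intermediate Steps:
g(v) = 4*v² (g(v) = (2*v)*(2*v) = 4*v²)
U(r, V) = 8 (U(r, V) = -8*(-1) = 8)
O = 6 (O = 6 + 0 = 6)
(O + U(-3, 0))*g(5) = (6 + 8)*(4*5²) = 14*(4*25) = 14*100 = 1400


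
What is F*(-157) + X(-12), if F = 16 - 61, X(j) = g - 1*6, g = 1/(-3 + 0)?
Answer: 21176/3 ≈ 7058.7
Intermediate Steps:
g = -⅓ (g = 1/(-3) = -⅓ ≈ -0.33333)
X(j) = -19/3 (X(j) = -⅓ - 1*6 = -⅓ - 6 = -19/3)
F = -45
F*(-157) + X(-12) = -45*(-157) - 19/3 = 7065 - 19/3 = 21176/3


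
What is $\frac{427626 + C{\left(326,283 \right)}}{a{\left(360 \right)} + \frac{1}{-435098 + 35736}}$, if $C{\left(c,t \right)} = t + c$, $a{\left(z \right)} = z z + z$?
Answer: $\frac{171020786070}{51901085519} \approx 3.2951$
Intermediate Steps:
$a{\left(z \right)} = z + z^{2}$ ($a{\left(z \right)} = z^{2} + z = z + z^{2}$)
$C{\left(c,t \right)} = c + t$
$\frac{427626 + C{\left(326,283 \right)}}{a{\left(360 \right)} + \frac{1}{-435098 + 35736}} = \frac{427626 + \left(326 + 283\right)}{360 \left(1 + 360\right) + \frac{1}{-435098 + 35736}} = \frac{427626 + 609}{360 \cdot 361 + \frac{1}{-399362}} = \frac{428235}{129960 - \frac{1}{399362}} = \frac{428235}{\frac{51901085519}{399362}} = 428235 \cdot \frac{399362}{51901085519} = \frac{171020786070}{51901085519}$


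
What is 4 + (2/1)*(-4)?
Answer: -4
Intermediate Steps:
4 + (2/1)*(-4) = 4 + (2*1)*(-4) = 4 + 2*(-4) = 4 - 8 = -4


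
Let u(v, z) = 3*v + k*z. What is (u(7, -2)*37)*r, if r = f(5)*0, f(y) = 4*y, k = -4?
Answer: 0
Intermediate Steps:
r = 0 (r = (4*5)*0 = 20*0 = 0)
u(v, z) = -4*z + 3*v (u(v, z) = 3*v - 4*z = -4*z + 3*v)
(u(7, -2)*37)*r = ((-4*(-2) + 3*7)*37)*0 = ((8 + 21)*37)*0 = (29*37)*0 = 1073*0 = 0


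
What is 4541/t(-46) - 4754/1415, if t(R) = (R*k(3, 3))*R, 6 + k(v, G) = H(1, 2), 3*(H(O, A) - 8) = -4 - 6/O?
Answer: -59514401/11976560 ≈ -4.9692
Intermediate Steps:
H(O, A) = 20/3 - 2/O (H(O, A) = 8 + (-4 - 6/O)/3 = 8 + (-4/3 - 2/O) = 20/3 - 2/O)
k(v, G) = -4/3 (k(v, G) = -6 + (20/3 - 2/1) = -6 + (20/3 - 2*1) = -6 + (20/3 - 2) = -6 + 14/3 = -4/3)
t(R) = -4*R**2/3 (t(R) = (R*(-4/3))*R = (-4*R/3)*R = -4*R**2/3)
4541/t(-46) - 4754/1415 = 4541/((-4/3*(-46)**2)) - 4754/1415 = 4541/((-4/3*2116)) - 4754*1/1415 = 4541/(-8464/3) - 4754/1415 = 4541*(-3/8464) - 4754/1415 = -13623/8464 - 4754/1415 = -59514401/11976560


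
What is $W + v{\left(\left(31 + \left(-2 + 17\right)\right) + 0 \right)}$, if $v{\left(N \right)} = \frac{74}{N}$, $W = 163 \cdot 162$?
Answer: $\frac{607375}{23} \approx 26408.0$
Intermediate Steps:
$W = 26406$
$W + v{\left(\left(31 + \left(-2 + 17\right)\right) + 0 \right)} = 26406 + \frac{74}{\left(31 + \left(-2 + 17\right)\right) + 0} = 26406 + \frac{74}{\left(31 + 15\right) + 0} = 26406 + \frac{74}{46 + 0} = 26406 + \frac{74}{46} = 26406 + 74 \cdot \frac{1}{46} = 26406 + \frac{37}{23} = \frac{607375}{23}$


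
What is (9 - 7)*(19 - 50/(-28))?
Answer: 291/7 ≈ 41.571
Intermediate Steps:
(9 - 7)*(19 - 50/(-28)) = 2*(19 - 50*(-1/28)) = 2*(19 + 25/14) = 2*(291/14) = 291/7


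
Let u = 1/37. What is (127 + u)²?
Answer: 22090000/1369 ≈ 16136.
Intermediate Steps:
u = 1/37 ≈ 0.027027
(127 + u)² = (127 + 1/37)² = (4700/37)² = 22090000/1369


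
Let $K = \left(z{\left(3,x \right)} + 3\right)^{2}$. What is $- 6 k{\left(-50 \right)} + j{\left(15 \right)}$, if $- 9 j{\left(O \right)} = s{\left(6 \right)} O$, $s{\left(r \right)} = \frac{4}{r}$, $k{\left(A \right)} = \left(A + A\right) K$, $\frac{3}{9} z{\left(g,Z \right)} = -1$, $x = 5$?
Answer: $- \frac{10}{9} \approx -1.1111$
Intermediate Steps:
$z{\left(g,Z \right)} = -3$ ($z{\left(g,Z \right)} = 3 \left(-1\right) = -3$)
$K = 0$ ($K = \left(-3 + 3\right)^{2} = 0^{2} = 0$)
$k{\left(A \right)} = 0$ ($k{\left(A \right)} = \left(A + A\right) 0 = 2 A 0 = 0$)
$j{\left(O \right)} = - \frac{2 O}{27}$ ($j{\left(O \right)} = - \frac{\frac{4}{6} O}{9} = - \frac{4 \cdot \frac{1}{6} O}{9} = - \frac{\frac{2}{3} O}{9} = - \frac{2 O}{27}$)
$- 6 k{\left(-50 \right)} + j{\left(15 \right)} = \left(-6\right) 0 - \frac{10}{9} = 0 - \frac{10}{9} = - \frac{10}{9}$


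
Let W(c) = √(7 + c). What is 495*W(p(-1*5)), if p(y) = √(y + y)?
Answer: 495*√(7 + I*√10) ≈ 1341.1 + 288.88*I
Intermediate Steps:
p(y) = √2*√y (p(y) = √(2*y) = √2*√y)
495*W(p(-1*5)) = 495*√(7 + √2*√(-1*5)) = 495*√(7 + √2*√(-5)) = 495*√(7 + √2*(I*√5)) = 495*√(7 + I*√10)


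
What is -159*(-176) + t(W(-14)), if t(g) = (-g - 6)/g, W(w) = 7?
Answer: 195875/7 ≈ 27982.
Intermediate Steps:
t(g) = (-6 - g)/g
-159*(-176) + t(W(-14)) = -159*(-176) + (-6 - 1*7)/7 = 27984 + (-6 - 7)/7 = 27984 + (⅐)*(-13) = 27984 - 13/7 = 195875/7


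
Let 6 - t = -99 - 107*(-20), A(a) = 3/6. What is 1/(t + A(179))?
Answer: -2/4069 ≈ -0.00049152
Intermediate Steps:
A(a) = ½ (A(a) = (⅙)*3 = ½)
t = -2035 (t = 6 - (-99 - 107*(-20)) = 6 - (-99 + 2140) = 6 - 1*2041 = 6 - 2041 = -2035)
1/(t + A(179)) = 1/(-2035 + ½) = 1/(-4069/2) = -2/4069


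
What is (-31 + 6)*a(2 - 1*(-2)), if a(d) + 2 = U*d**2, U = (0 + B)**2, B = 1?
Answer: -350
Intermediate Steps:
U = 1 (U = (0 + 1)**2 = 1**2 = 1)
a(d) = -2 + d**2 (a(d) = -2 + 1*d**2 = -2 + d**2)
(-31 + 6)*a(2 - 1*(-2)) = (-31 + 6)*(-2 + (2 - 1*(-2))**2) = -25*(-2 + (2 + 2)**2) = -25*(-2 + 4**2) = -25*(-2 + 16) = -25*14 = -350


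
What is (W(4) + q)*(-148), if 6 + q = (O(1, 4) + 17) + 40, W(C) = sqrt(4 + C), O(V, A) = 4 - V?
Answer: -7992 - 296*sqrt(2) ≈ -8410.6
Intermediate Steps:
q = 54 (q = -6 + (((4 - 1*1) + 17) + 40) = -6 + (((4 - 1) + 17) + 40) = -6 + ((3 + 17) + 40) = -6 + (20 + 40) = -6 + 60 = 54)
(W(4) + q)*(-148) = (sqrt(4 + 4) + 54)*(-148) = (sqrt(8) + 54)*(-148) = (2*sqrt(2) + 54)*(-148) = (54 + 2*sqrt(2))*(-148) = -7992 - 296*sqrt(2)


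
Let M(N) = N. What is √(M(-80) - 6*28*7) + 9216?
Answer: 9216 + 2*I*√314 ≈ 9216.0 + 35.44*I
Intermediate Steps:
√(M(-80) - 6*28*7) + 9216 = √(-80 - 6*28*7) + 9216 = √(-80 - 168*7) + 9216 = √(-80 - 1176) + 9216 = √(-1256) + 9216 = 2*I*√314 + 9216 = 9216 + 2*I*√314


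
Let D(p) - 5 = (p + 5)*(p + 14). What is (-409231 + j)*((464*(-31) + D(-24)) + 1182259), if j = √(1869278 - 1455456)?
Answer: -478010454170 + 1168070*√413822 ≈ -4.7726e+11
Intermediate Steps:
j = √413822 ≈ 643.29
D(p) = 5 + (5 + p)*(14 + p) (D(p) = 5 + (p + 5)*(p + 14) = 5 + (5 + p)*(14 + p))
(-409231 + j)*((464*(-31) + D(-24)) + 1182259) = (-409231 + √413822)*((464*(-31) + (75 + (-24)² + 19*(-24))) + 1182259) = (-409231 + √413822)*((-14384 + (75 + 576 - 456)) + 1182259) = (-409231 + √413822)*((-14384 + 195) + 1182259) = (-409231 + √413822)*(-14189 + 1182259) = (-409231 + √413822)*1168070 = -478010454170 + 1168070*√413822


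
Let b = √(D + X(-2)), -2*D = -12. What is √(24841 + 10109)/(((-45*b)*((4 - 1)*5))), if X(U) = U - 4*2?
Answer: I*√1398/270 ≈ 0.13848*I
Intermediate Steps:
D = 6 (D = -½*(-12) = 6)
X(U) = -8 + U (X(U) = U - 8 = -8 + U)
b = 2*I (b = √(6 + (-8 - 2)) = √(6 - 10) = √(-4) = 2*I ≈ 2.0*I)
√(24841 + 10109)/(((-45*b)*((4 - 1)*5))) = √(24841 + 10109)/(((-90*I)*((4 - 1)*5))) = √34950/(((-90*I)*(3*5))) = (5*√1398)/((-90*I*15)) = (5*√1398)/((-1350*I)) = (5*√1398)*(I/1350) = I*√1398/270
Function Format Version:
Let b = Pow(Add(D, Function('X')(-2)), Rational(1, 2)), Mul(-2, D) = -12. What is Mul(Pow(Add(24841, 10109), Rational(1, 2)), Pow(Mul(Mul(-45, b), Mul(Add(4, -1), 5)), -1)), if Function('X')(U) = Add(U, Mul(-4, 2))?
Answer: Mul(Rational(1, 270), I, Pow(1398, Rational(1, 2))) ≈ Mul(0.13848, I)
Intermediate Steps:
D = 6 (D = Mul(Rational(-1, 2), -12) = 6)
Function('X')(U) = Add(-8, U) (Function('X')(U) = Add(U, -8) = Add(-8, U))
b = Mul(2, I) (b = Pow(Add(6, Add(-8, -2)), Rational(1, 2)) = Pow(Add(6, -10), Rational(1, 2)) = Pow(-4, Rational(1, 2)) = Mul(2, I) ≈ Mul(2.0000, I))
Mul(Pow(Add(24841, 10109), Rational(1, 2)), Pow(Mul(Mul(-45, b), Mul(Add(4, -1), 5)), -1)) = Mul(Pow(Add(24841, 10109), Rational(1, 2)), Pow(Mul(Mul(-45, Mul(2, I)), Mul(Add(4, -1), 5)), -1)) = Mul(Pow(34950, Rational(1, 2)), Pow(Mul(Mul(-90, I), Mul(3, 5)), -1)) = Mul(Mul(5, Pow(1398, Rational(1, 2))), Pow(Mul(Mul(-90, I), 15), -1)) = Mul(Mul(5, Pow(1398, Rational(1, 2))), Pow(Mul(-1350, I), -1)) = Mul(Mul(5, Pow(1398, Rational(1, 2))), Mul(Rational(1, 1350), I)) = Mul(Rational(1, 270), I, Pow(1398, Rational(1, 2)))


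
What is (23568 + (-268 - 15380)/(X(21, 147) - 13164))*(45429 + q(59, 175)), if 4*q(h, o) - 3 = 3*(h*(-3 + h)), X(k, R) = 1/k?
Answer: 312144728826348/276443 ≈ 1.1291e+9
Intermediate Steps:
q(h, o) = ¾ + 3*h*(-3 + h)/4 (q(h, o) = ¾ + (3*(h*(-3 + h)))/4 = ¾ + (3*h*(-3 + h))/4 = ¾ + 3*h*(-3 + h)/4)
(23568 + (-268 - 15380)/(X(21, 147) - 13164))*(45429 + q(59, 175)) = (23568 + (-268 - 15380)/(1/21 - 13164))*(45429 + (¾ - 9/4*59 + (¾)*59²)) = (23568 - 15648/(1/21 - 13164))*(45429 + (¾ - 531/4 + (¾)*3481)) = (23568 - 15648/(-276443/21))*(45429 + (¾ - 531/4 + 10443/4)) = (23568 - 15648*(-21/276443))*(45429 + 9915/4) = (23568 + 328608/276443)*(191631/4) = (6515537232/276443)*(191631/4) = 312144728826348/276443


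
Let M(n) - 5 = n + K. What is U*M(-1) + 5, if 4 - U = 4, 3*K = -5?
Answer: 5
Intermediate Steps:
K = -5/3 (K = (1/3)*(-5) = -5/3 ≈ -1.6667)
M(n) = 10/3 + n (M(n) = 5 + (n - 5/3) = 5 + (-5/3 + n) = 10/3 + n)
U = 0 (U = 4 - 1*4 = 4 - 4 = 0)
U*M(-1) + 5 = 0*(10/3 - 1) + 5 = 0*(7/3) + 5 = 0 + 5 = 5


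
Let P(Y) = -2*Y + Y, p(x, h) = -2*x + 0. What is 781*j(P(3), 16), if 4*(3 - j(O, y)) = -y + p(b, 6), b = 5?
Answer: 14839/2 ≈ 7419.5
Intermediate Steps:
p(x, h) = -2*x
P(Y) = -Y
j(O, y) = 11/2 + y/4 (j(O, y) = 3 - (-y - 2*5)/4 = 3 - (-y - 10)/4 = 3 - (-10 - y)/4 = 3 + (5/2 + y/4) = 11/2 + y/4)
781*j(P(3), 16) = 781*(11/2 + (1/4)*16) = 781*(11/2 + 4) = 781*(19/2) = 14839/2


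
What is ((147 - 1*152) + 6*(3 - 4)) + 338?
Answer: 327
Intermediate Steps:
((147 - 1*152) + 6*(3 - 4)) + 338 = ((147 - 152) + 6*(-1)) + 338 = (-5 - 6) + 338 = -11 + 338 = 327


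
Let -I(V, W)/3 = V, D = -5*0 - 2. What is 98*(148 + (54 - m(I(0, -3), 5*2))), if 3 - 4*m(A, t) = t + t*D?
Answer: 38955/2 ≈ 19478.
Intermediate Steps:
D = -2 (D = 0 - 2 = -2)
I(V, W) = -3*V
m(A, t) = 3/4 + t/4 (m(A, t) = 3/4 - (t + t*(-2))/4 = 3/4 - (t - 2*t)/4 = 3/4 - (-1)*t/4 = 3/4 + t/4)
98*(148 + (54 - m(I(0, -3), 5*2))) = 98*(148 + (54 - (3/4 + (5*2)/4))) = 98*(148 + (54 - (3/4 + (1/4)*10))) = 98*(148 + (54 - (3/4 + 5/2))) = 98*(148 + (54 - 1*13/4)) = 98*(148 + (54 - 13/4)) = 98*(148 + 203/4) = 98*(795/4) = 38955/2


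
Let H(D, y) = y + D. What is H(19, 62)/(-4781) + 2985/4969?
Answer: 13868796/23756789 ≈ 0.58378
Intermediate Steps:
H(D, y) = D + y
H(19, 62)/(-4781) + 2985/4969 = (19 + 62)/(-4781) + 2985/4969 = 81*(-1/4781) + 2985*(1/4969) = -81/4781 + 2985/4969 = 13868796/23756789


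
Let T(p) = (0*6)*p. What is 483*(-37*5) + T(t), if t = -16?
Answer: -89355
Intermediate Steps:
T(p) = 0 (T(p) = 0*p = 0)
483*(-37*5) + T(t) = 483*(-37*5) + 0 = 483*(-185) + 0 = -89355 + 0 = -89355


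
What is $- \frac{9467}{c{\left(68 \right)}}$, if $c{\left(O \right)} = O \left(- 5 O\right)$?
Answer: $\frac{9467}{23120} \approx 0.40947$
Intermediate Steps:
$c{\left(O \right)} = - 5 O^{2}$
$- \frac{9467}{c{\left(68 \right)}} = - \frac{9467}{\left(-5\right) 68^{2}} = - \frac{9467}{\left(-5\right) 4624} = - \frac{9467}{-23120} = \left(-9467\right) \left(- \frac{1}{23120}\right) = \frac{9467}{23120}$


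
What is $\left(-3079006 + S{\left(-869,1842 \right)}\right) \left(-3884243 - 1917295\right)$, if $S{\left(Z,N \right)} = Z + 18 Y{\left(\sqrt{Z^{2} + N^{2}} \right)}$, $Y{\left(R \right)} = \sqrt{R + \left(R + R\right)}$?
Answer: $17868011847750 - 522138420 \sqrt{3} \sqrt[4]{6637} \approx 1.786 \cdot 10^{13}$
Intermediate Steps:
$Y{\left(R \right)} = \sqrt{3} \sqrt{R}$ ($Y{\left(R \right)} = \sqrt{R + 2 R} = \sqrt{3 R} = \sqrt{3} \sqrt{R}$)
$S{\left(Z,N \right)} = Z + 18 \sqrt{3} \sqrt[4]{N^{2} + Z^{2}}$ ($S{\left(Z,N \right)} = Z + 18 \sqrt{3} \sqrt{\sqrt{Z^{2} + N^{2}}} = Z + 18 \sqrt{3} \sqrt{\sqrt{N^{2} + Z^{2}}} = Z + 18 \sqrt{3} \sqrt[4]{N^{2} + Z^{2}}$)
$\left(-3079006 + S{\left(-869,1842 \right)}\right) \left(-3884243 - 1917295\right) = \left(-3079006 - \left(869 - 18 \sqrt{3} \sqrt[4]{1842^{2} + \left(-869\right)^{2}}\right)\right) \left(-3884243 - 1917295\right) = \left(-3079006 - \left(869 - 18 \sqrt{3} \sqrt[4]{3392964 + 755161}\right)\right) \left(-5801538\right) = \left(-3079006 - \left(869 - 18 \sqrt{3} \sqrt[4]{4148125}\right)\right) \left(-5801538\right) = \left(-3079006 - \left(869 - 18 \sqrt{3} \cdot 5 \sqrt[4]{6637}\right)\right) \left(-5801538\right) = \left(-3079006 - \left(869 - 90 \sqrt{3} \sqrt[4]{6637}\right)\right) \left(-5801538\right) = \left(-3079875 + 90 \sqrt{3} \sqrt[4]{6637}\right) \left(-5801538\right) = 17868011847750 - 522138420 \sqrt{3} \sqrt[4]{6637}$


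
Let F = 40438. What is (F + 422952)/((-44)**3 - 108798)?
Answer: -231695/96991 ≈ -2.3888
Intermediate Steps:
(F + 422952)/((-44)**3 - 108798) = (40438 + 422952)/((-44)**3 - 108798) = 463390/(-85184 - 108798) = 463390/(-193982) = 463390*(-1/193982) = -231695/96991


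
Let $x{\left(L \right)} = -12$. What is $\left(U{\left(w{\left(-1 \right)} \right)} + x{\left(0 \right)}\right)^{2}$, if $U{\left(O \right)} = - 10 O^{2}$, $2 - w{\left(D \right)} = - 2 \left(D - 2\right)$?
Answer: $29584$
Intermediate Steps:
$w{\left(D \right)} = -2 + 2 D$ ($w{\left(D \right)} = 2 - - 2 \left(D - 2\right) = 2 - - 2 \left(-2 + D\right) = 2 - \left(4 - 2 D\right) = 2 + \left(-4 + 2 D\right) = -2 + 2 D$)
$\left(U{\left(w{\left(-1 \right)} \right)} + x{\left(0 \right)}\right)^{2} = \left(- 10 \left(-2 + 2 \left(-1\right)\right)^{2} - 12\right)^{2} = \left(- 10 \left(-2 - 2\right)^{2} - 12\right)^{2} = \left(- 10 \left(-4\right)^{2} - 12\right)^{2} = \left(\left(-10\right) 16 - 12\right)^{2} = \left(-160 - 12\right)^{2} = \left(-172\right)^{2} = 29584$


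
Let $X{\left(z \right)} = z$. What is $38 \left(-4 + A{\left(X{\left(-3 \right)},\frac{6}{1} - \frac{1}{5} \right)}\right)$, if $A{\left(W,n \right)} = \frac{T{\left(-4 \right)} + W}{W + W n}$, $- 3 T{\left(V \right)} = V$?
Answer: $- \frac{22781}{153} \approx -148.9$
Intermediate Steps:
$T{\left(V \right)} = - \frac{V}{3}$
$A{\left(W,n \right)} = \frac{\frac{4}{3} + W}{W + W n}$ ($A{\left(W,n \right)} = \frac{\left(- \frac{1}{3}\right) \left(-4\right) + W}{W + W n} = \frac{\frac{4}{3} + W}{W + W n}$)
$38 \left(-4 + A{\left(X{\left(-3 \right)},\frac{6}{1} - \frac{1}{5} \right)}\right) = 38 \left(-4 + \frac{\frac{4}{3} - 3}{\left(-3\right) \left(1 + \left(\frac{6}{1} - \frac{1}{5}\right)\right)}\right) = 38 \left(-4 - \frac{1}{3} \frac{1}{1 + \left(6 \cdot 1 - \frac{1}{5}\right)} \left(- \frac{5}{3}\right)\right) = 38 \left(-4 - \frac{1}{3} \frac{1}{1 + \left(6 - \frac{1}{5}\right)} \left(- \frac{5}{3}\right)\right) = 38 \left(-4 - \frac{1}{3} \frac{1}{1 + \frac{29}{5}} \left(- \frac{5}{3}\right)\right) = 38 \left(-4 - \frac{1}{3} \frac{1}{\frac{34}{5}} \left(- \frac{5}{3}\right)\right) = 38 \left(-4 - \frac{5}{102} \left(- \frac{5}{3}\right)\right) = 38 \left(-4 + \frac{25}{306}\right) = 38 \left(- \frac{1199}{306}\right) = - \frac{22781}{153}$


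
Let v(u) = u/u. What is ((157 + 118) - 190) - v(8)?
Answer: 84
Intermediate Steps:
v(u) = 1
((157 + 118) - 190) - v(8) = ((157 + 118) - 190) - 1*1 = (275 - 190) - 1 = 85 - 1 = 84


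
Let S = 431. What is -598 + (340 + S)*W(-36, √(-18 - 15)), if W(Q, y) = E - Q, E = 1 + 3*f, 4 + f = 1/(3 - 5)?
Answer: 35041/2 ≈ 17521.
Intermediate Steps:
f = -9/2 (f = -4 + 1/(3 - 5) = -4 + 1/(-2) = -4 - ½ = -9/2 ≈ -4.5000)
E = -25/2 (E = 1 + 3*(-9/2) = 1 - 27/2 = -25/2 ≈ -12.500)
W(Q, y) = -25/2 - Q
-598 + (340 + S)*W(-36, √(-18 - 15)) = -598 + (340 + 431)*(-25/2 - 1*(-36)) = -598 + 771*(-25/2 + 36) = -598 + 771*(47/2) = -598 + 36237/2 = 35041/2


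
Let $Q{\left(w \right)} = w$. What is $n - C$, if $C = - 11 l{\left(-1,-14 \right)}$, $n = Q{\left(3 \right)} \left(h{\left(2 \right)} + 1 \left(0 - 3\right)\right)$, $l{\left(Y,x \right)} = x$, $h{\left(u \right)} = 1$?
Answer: $-160$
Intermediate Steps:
$n = -6$ ($n = 3 \left(1 + 1 \left(0 - 3\right)\right) = 3 \left(1 + 1 \left(-3\right)\right) = 3 \left(1 - 3\right) = 3 \left(-2\right) = -6$)
$C = 154$ ($C = \left(-11\right) \left(-14\right) = 154$)
$n - C = -6 - 154 = -160$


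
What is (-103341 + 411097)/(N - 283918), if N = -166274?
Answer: -76939/112548 ≈ -0.68361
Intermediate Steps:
(-103341 + 411097)/(N - 283918) = (-103341 + 411097)/(-166274 - 283918) = 307756/(-450192) = 307756*(-1/450192) = -76939/112548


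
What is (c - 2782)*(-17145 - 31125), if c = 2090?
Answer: 33402840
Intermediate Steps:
(c - 2782)*(-17145 - 31125) = (2090 - 2782)*(-17145 - 31125) = -692*(-48270) = 33402840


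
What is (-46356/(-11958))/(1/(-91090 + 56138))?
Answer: -270039152/1993 ≈ -1.3549e+5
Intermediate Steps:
(-46356/(-11958))/(1/(-91090 + 56138)) = (-46356*(-1/11958))/(1/(-34952)) = 7726/(1993*(-1/34952)) = (7726/1993)*(-34952) = -270039152/1993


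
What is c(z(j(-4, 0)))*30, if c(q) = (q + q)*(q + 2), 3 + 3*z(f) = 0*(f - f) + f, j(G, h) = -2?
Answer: -100/3 ≈ -33.333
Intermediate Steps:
z(f) = -1 + f/3 (z(f) = -1 + (0*(f - f) + f)/3 = -1 + (0*0 + f)/3 = -1 + (0 + f)/3 = -1 + f/3)
c(q) = 2*q*(2 + q) (c(q) = (2*q)*(2 + q) = 2*q*(2 + q))
c(z(j(-4, 0)))*30 = (2*(-1 + (⅓)*(-2))*(2 + (-1 + (⅓)*(-2))))*30 = (2*(-1 - ⅔)*(2 + (-1 - ⅔)))*30 = (2*(-5/3)*(2 - 5/3))*30 = (2*(-5/3)*(⅓))*30 = -10/9*30 = -100/3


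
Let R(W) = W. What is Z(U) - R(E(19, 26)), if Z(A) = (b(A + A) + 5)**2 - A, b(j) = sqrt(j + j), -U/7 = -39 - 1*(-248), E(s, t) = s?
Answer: -4383 + 20*I*sqrt(1463) ≈ -4383.0 + 764.98*I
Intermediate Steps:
U = -1463 (U = -7*(-39 - 1*(-248)) = -7*(-39 + 248) = -7*209 = -1463)
b(j) = sqrt(2)*sqrt(j) (b(j) = sqrt(2*j) = sqrt(2)*sqrt(j))
Z(A) = (5 + 2*sqrt(A))**2 - A (Z(A) = (sqrt(2)*sqrt(A + A) + 5)**2 - A = (sqrt(2)*sqrt(2*A) + 5)**2 - A = (sqrt(2)*(sqrt(2)*sqrt(A)) + 5)**2 - A = (2*sqrt(A) + 5)**2 - A = (5 + 2*sqrt(A))**2 - A)
Z(U) - R(E(19, 26)) = ((5 + 2*sqrt(-1463))**2 - 1*(-1463)) - 1*19 = ((5 + 2*(I*sqrt(1463)))**2 + 1463) - 19 = ((5 + 2*I*sqrt(1463))**2 + 1463) - 19 = (1463 + (5 + 2*I*sqrt(1463))**2) - 19 = 1444 + (5 + 2*I*sqrt(1463))**2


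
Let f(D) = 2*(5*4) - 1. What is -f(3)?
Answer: -39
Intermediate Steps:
f(D) = 39 (f(D) = 2*20 - 1 = 40 - 1 = 39)
-f(3) = -1*39 = -39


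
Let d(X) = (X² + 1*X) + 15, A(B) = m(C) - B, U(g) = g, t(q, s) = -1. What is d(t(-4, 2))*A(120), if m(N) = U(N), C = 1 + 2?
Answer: -1755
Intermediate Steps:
C = 3
m(N) = N
A(B) = 3 - B
d(X) = 15 + X + X² (d(X) = (X² + X) + 15 = (X + X²) + 15 = 15 + X + X²)
d(t(-4, 2))*A(120) = (15 - 1 + (-1)²)*(3 - 1*120) = (15 - 1 + 1)*(3 - 120) = 15*(-117) = -1755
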